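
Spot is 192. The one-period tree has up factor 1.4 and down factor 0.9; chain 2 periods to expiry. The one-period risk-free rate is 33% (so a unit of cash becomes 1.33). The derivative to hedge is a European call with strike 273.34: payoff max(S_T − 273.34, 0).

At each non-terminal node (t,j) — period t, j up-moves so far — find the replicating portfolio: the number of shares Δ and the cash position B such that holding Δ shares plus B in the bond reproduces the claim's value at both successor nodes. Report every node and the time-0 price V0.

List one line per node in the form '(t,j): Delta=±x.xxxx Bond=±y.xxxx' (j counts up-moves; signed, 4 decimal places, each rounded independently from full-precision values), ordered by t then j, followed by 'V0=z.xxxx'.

(0,0): Delta=0.6936 Bond=-90.1199
(1,0): Delta=0.0000 Bond=0.0000
(1,1): Delta=0.7662 Bond=-139.3714
V0=43.0573

Since d<R<u, set p* = (R−d)/(u−d) = 0.8600; price each node as the discounted p*-expectation of its children.
Terminal payoffs: V(2,0)=0.0000, V(2,1)=0.0000, V(2,2)=102.9800
(1,0): S=172.8000. Δ = (V_up−V_dn)/(S_up−S_dn) = (0.0000−0.0000)/(241.9200−155.5200) = 0.0000. V = [p*·0.0000 + (1−p*)·0.0000]/1.33 = 0.0000. B = V − Δ·S = 0.0000.
(1,1): S=268.8000. Δ = (V_up−V_dn)/(S_up−S_dn) = (102.9800−0.0000)/(376.3200−241.9200) = 0.7662. V = [p*·102.9800 + (1−p*)·0.0000]/1.33 = 66.5886. B = V − Δ·S = -139.3714.
(0,0): S=192.0000. Δ = (V_up−V_dn)/(S_up−S_dn) = (66.5886−0.0000)/(268.8000−172.8000) = 0.6936. V = [p*·66.5886 + (1−p*)·0.0000]/1.33 = 43.0573. B = V − Δ·S = -90.1199.
Each (Δ,B) replicates both successor values, so the strategy is self-financing and V0 is arbitrage-free.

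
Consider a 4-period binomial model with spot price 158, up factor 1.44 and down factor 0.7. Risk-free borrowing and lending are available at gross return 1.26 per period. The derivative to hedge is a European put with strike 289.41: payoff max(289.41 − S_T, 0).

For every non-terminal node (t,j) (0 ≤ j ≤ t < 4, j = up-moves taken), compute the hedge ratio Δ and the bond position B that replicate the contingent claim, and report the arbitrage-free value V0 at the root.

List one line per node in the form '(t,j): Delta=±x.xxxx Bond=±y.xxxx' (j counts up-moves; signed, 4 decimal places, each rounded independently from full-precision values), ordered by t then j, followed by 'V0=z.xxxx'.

Under the risk-neutral measure, an up-move has probability p* = (R−d)/(u−d) = 0.7568 and values discount at R = 1.26.
Payoff layer (t=4): V(4,0)=251.4742, V(4,1)=211.3706, V(4,2)=128.8719, V(4,3)=0.0000, V(4,4)=0.0000
(3,0): S=54.1940. Δ = (V_up−V_dn)/(S_up−S_dn) = (211.3706−251.4742)/(78.0394−37.9358) = -1.0000. V = [p*·211.3706 + (1−p*)·251.4742]/1.26 = 175.4965. B = V − Δ·S = 229.6905.
(3,1): S=111.4848. Δ = (V_up−V_dn)/(S_up−S_dn) = (128.8719−211.3706)/(160.5381−78.0394) = -1.0000. V = [p*·128.8719 + (1−p*)·211.3706]/1.26 = 118.2057. B = V − Δ·S = 229.6905.
(3,2): S=229.3402. Δ = (V_up−V_dn)/(S_up−S_dn) = (0.0000−128.8719)/(330.2498−160.5381) = -0.7594. V = [p*·0.0000 + (1−p*)·128.8719]/1.26 = 24.8787. B = V − Δ·S = 199.0299.
(3,3): S=471.7855. Δ = (V_up−V_dn)/(S_up−S_dn) = (0.0000−0.0000)/(679.3711−330.2498) = 0.0000. V = [p*·0.0000 + (1−p*)·0.0000]/1.26 = 0.0000. B = V − Δ·S = 0.0000.
(2,0): S=77.4200. Δ = (V_up−V_dn)/(S_up−S_dn) = (118.2057−175.4965)/(111.4848−54.1940) = -1.0000. V = [p*·118.2057 + (1−p*)·175.4965]/1.26 = 104.8740. B = V − Δ·S = 182.2940.
(2,1): S=159.2640. Δ = (V_up−V_dn)/(S_up−S_dn) = (24.8787−118.2057)/(229.3402−111.4848) = -0.7919. V = [p*·24.8787 + (1−p*)·118.2057]/1.26 = 37.7618. B = V − Δ·S = 163.8793.
(2,2): S=327.6288. Δ = (V_up−V_dn)/(S_up−S_dn) = (0.0000−24.8787)/(471.7855−229.3402) = -0.1026. V = [p*·0.0000 + (1−p*)·24.8787]/1.26 = 4.8028. B = V − Δ·S = 38.4228.
(1,0): S=110.6000. Δ = (V_up−V_dn)/(S_up−S_dn) = (37.7618−104.8740)/(159.2640−77.4200) = -0.8200. V = [p*·37.7618 + (1−p*)·104.8740]/1.26 = 42.9257. B = V − Δ·S = 133.6179.
(1,1): S=227.5200. Δ = (V_up−V_dn)/(S_up−S_dn) = (4.8028−37.7618)/(327.6288−159.2640) = -0.1958. V = [p*·4.8028 + (1−p*)·37.7618]/1.26 = 10.1745. B = V − Δ·S = 54.7137.
(0,0): S=158.0000. Δ = (V_up−V_dn)/(S_up−S_dn) = (10.1745−42.9257)/(227.5200−110.6000) = -0.2801. V = [p*·10.1745 + (1−p*)·42.9257]/1.26 = 14.3976. B = V − Δ·S = 58.6560.
Each (Δ,B) replicates both successor values, so the strategy is self-financing and V0 is arbitrage-free.

(0,0): Delta=-0.2801 Bond=58.6560
(1,0): Delta=-0.8200 Bond=133.6179
(1,1): Delta=-0.1958 Bond=54.7137
(2,0): Delta=-1.0000 Bond=182.2940
(2,1): Delta=-0.7919 Bond=163.8793
(2,2): Delta=-0.1026 Bond=38.4228
(3,0): Delta=-1.0000 Bond=229.6905
(3,1): Delta=-1.0000 Bond=229.6905
(3,2): Delta=-0.7594 Bond=199.0299
(3,3): Delta=0.0000 Bond=0.0000
V0=14.3976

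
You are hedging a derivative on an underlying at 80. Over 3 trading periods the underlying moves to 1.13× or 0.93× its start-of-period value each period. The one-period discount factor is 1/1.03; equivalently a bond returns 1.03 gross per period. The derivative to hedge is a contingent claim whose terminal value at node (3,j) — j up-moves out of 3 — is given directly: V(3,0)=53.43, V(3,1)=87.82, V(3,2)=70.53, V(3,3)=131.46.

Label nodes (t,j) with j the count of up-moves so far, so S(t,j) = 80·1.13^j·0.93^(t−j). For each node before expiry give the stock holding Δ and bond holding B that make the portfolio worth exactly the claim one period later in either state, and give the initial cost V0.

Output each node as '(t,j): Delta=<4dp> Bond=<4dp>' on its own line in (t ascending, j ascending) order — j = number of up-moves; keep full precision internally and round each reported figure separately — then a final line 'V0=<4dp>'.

No-arbitrage ⇒ martingale measure with p* = (R−d)/(u−d) = 0.5000.
Terminal payoffs: V(3,0)=53.4300, V(3,1)=87.8200, V(3,2)=70.5300, V(3,3)=131.4600
(2,0): S=69.1920. Δ = (V_up−V_dn)/(S_up−S_dn) = (87.8200−53.4300)/(78.1870−64.3486) = 2.4851. V = [p*·87.8200 + (1−p*)·53.4300]/1.03 = 68.5680. B = V − Δ·S = -103.3820.
(2,1): S=84.0720. Δ = (V_up−V_dn)/(S_up−S_dn) = (70.5300−87.8200)/(95.0014−78.1870) = -1.0283. V = [p*·70.5300 + (1−p*)·87.8200]/1.03 = 76.8689. B = V − Δ·S = 163.3189.
(2,2): S=102.1520. Δ = (V_up−V_dn)/(S_up−S_dn) = (131.4600−70.5300)/(115.4318−95.0014) = 2.9823. V = [p*·131.4600 + (1−p*)·70.5300]/1.03 = 98.0534. B = V − Δ·S = -206.5966.
(1,0): S=74.4000. Δ = (V_up−V_dn)/(S_up−S_dn) = (76.8689−68.5680)/(84.0720−69.1920) = 0.5579. V = [p*·76.8689 + (1−p*)·68.5680]/1.03 = 70.6004. B = V − Δ·S = 29.0956.
(1,1): S=90.4000. Δ = (V_up−V_dn)/(S_up−S_dn) = (98.0534−76.8689)/(102.1520−84.0720) = 1.1717. V = [p*·98.0534 + (1−p*)·76.8689]/1.03 = 84.9138. B = V − Δ·S = -21.0086.
(0,0): S=80.0000. Δ = (V_up−V_dn)/(S_up−S_dn) = (84.9138−70.6004)/(90.4000−74.4000) = 0.8946. V = [p*·84.9138 + (1−p*)·70.6004]/1.03 = 75.4923. B = V − Δ·S = 3.9257.
Self-financing check: at every node Δ·S+B equals the discounted successor values.

(0,0): Delta=0.8946 Bond=3.9257
(1,0): Delta=0.5579 Bond=29.0956
(1,1): Delta=1.1717 Bond=-21.0086
(2,0): Delta=2.4851 Bond=-103.3820
(2,1): Delta=-1.0283 Bond=163.3189
(2,2): Delta=2.9823 Bond=-206.5966
V0=75.4923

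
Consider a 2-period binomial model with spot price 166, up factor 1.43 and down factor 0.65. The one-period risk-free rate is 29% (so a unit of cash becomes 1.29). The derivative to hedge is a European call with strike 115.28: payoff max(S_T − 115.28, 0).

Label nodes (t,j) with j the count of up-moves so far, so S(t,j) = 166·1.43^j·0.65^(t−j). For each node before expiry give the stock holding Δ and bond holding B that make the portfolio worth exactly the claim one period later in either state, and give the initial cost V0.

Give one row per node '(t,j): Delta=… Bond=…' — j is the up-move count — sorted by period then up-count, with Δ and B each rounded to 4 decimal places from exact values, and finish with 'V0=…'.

(0,0): Delta=0.9515 Bond=-60.3477
(1,0): Delta=0.4636 Bond=-25.2048
(1,1): Delta=1.0000 Bond=-89.3643
V0=97.5993

Since d<R<u, set p* = (R−d)/(u−d) = 0.8205; price each node as the discounted p*-expectation of its children.
Terminal values V(2,·): V(2,0)=0.0000, V(2,1)=39.0170, V(2,2)=224.1734
  t=1,j=0: stock 107.9000 → up 154.2970 (V=39.0170), down 70.1350 (V=0.0000). Price 24.8170; hedge Δ=0.4636, bond B=-25.2048.
  t=1,j=1: stock 237.3800 → up 339.4534 (V=224.1734), down 154.2970 (V=39.0170). Price 148.0157; hedge Δ=1.0000, bond B=-89.3643.
  t=0,j=0: stock 166.0000 → up 237.3800 (V=148.0157), down 107.9000 (V=24.8170). Price 97.5993; hedge Δ=0.9515, bond B=-60.3477.
The time-0 hedge costs 97.5993, which is the no-arbitrage price.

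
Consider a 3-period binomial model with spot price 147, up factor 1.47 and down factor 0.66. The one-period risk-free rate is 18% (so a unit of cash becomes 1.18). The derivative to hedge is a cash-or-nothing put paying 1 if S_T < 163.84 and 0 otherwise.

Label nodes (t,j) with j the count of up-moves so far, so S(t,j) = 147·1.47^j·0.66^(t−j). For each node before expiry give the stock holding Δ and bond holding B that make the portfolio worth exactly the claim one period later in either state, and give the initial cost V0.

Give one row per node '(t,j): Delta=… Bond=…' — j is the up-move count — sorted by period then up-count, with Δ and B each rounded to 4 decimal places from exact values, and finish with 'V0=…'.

Since d<R<u, set p* = (R−d)/(u−d) = 0.6420; price each node as the discounted p*-expectation of its children.
Terminal values V(3,·): V(3,0)=1.0000, V(3,1)=1.0000, V(3,2)=0.0000, V(3,3)=0.0000
  t=2,j=0: stock 64.0332 → up 94.1288 (V=1.0000), down 42.2619 (V=1.0000). Price 0.8475; hedge Δ=0.0000, bond B=0.8475.
  t=2,j=1: stock 142.6194 → up 209.6505 (V=0.0000), down 94.1288 (V=1.0000). Price 0.3034; hedge Δ=-0.0087, bond B=1.5380.
  t=2,j=2: stock 317.6523 → up 466.9489 (V=0.0000), down 209.6505 (V=0.0000). Price 0.0000; hedge Δ=0.0000, bond B=0.0000.
  t=1,j=0: stock 97.0200 → up 142.6194 (V=0.3034), down 64.0332 (V=0.8475). Price 0.4222; hedge Δ=-0.0069, bond B=1.0939.
  t=1,j=1: stock 216.0900 → up 317.6523 (V=0.0000), down 142.6194 (V=0.3034). Price 0.0921; hedge Δ=-0.0017, bond B=0.4666.
  t=0,j=0: stock 147.0000 → up 216.0900 (V=0.0921), down 97.0200 (V=0.4222). Price 0.1782; hedge Δ=-0.0028, bond B=0.5858.
Self-financing check: at every node Δ·S+B equals the discounted successor values.

(0,0): Delta=-0.0028 Bond=0.5858
(1,0): Delta=-0.0069 Bond=1.0939
(1,1): Delta=-0.0017 Bond=0.4666
(2,0): Delta=0.0000 Bond=0.8475
(2,1): Delta=-0.0087 Bond=1.5380
(2,2): Delta=0.0000 Bond=0.0000
V0=0.1782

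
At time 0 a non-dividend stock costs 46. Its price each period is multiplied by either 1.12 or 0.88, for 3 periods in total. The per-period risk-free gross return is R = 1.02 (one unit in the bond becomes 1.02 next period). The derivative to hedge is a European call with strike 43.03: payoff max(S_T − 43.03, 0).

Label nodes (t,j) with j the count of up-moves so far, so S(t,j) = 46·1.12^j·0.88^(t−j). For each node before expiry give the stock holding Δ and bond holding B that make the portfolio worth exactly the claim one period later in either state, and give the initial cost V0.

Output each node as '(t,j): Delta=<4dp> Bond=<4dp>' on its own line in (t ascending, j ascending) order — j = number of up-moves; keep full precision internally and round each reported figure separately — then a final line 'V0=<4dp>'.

Under the risk-neutral measure, an up-move has probability p* = (R−d)/(u−d) = 0.5833 and values discount at R = 1.02.
At expiry t=3: V(3,0)=0.0000, V(3,1)=0.0000, V(3,2)=7.7481, V(3,3)=21.5967
Node (2,0) S=35.6224: V=(p*·0.0000+(1−p*)·0.0000)/1.02=0.0000; Δ=(0.0000−0.0000)/(39.8971−31.3477)=0.0000; B=V−Δ·S=0.0000
Node (2,1) S=45.3376: V=(p*·7.7481+(1−p*)·0.0000)/1.02=4.4311; Δ=(7.7481−0.0000)/(50.7781−39.8971)=0.7121; B=V−Δ·S=-27.8527
Node (2,2) S=57.7024: V=(p*·21.5967+(1−p*)·7.7481)/1.02=15.5161; Δ=(21.5967−7.7481)/(64.6267−50.7781)=1.0000; B=V−Δ·S=-42.1863
Node (1,0) S=40.4800: V=(p*·4.4311+(1−p*)·0.0000)/1.02=2.5341; Δ=(4.4311−0.0000)/(45.3376−35.6224)=0.4561; B=V−Δ·S=-15.9288
Node (1,1) S=51.5200: V=(p*·15.5161+(1−p*)·4.4311)/1.02=10.6837; Δ=(15.5161−4.4311)/(57.7024−45.3376)=0.8965; B=V−Δ·S=-35.5039
Node (0,0) S=46.0000: V=(p*·10.6837+(1−p*)·2.5341)/1.02=7.1451; Δ=(10.6837−2.5341)/(51.5200−40.4800)=0.7382; B=V−Δ·S=-26.8114
The time-0 hedge costs 7.1451, which is the no-arbitrage price.

(0,0): Delta=0.7382 Bond=-26.8114
(1,0): Delta=0.4561 Bond=-15.9288
(1,1): Delta=0.8965 Bond=-35.5039
(2,0): Delta=0.0000 Bond=0.0000
(2,1): Delta=0.7121 Bond=-27.8527
(2,2): Delta=1.0000 Bond=-42.1863
V0=7.1451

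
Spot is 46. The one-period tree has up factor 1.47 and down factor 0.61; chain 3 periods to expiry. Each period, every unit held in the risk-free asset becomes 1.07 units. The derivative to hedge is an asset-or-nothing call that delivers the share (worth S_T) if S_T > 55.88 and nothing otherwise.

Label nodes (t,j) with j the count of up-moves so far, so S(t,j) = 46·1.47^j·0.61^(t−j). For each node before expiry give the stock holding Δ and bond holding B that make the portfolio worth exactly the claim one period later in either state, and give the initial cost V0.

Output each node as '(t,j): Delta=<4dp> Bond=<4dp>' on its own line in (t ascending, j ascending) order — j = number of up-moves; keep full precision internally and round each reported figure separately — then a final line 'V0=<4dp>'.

No-arbitrage ⇒ martingale measure with p* = (R−d)/(u−d) = 0.5349.
At expiry t=3: V(3,0)=0.0000, V(3,1)=0.0000, V(3,2)=60.6349, V(3,3)=146.1201
(2,0): S=17.1166. Δ = (V_up−V_dn)/(S_up−S_dn) = (0.0000−0.0000)/(25.1614−10.4411) = 0.0000. V = [p*·0.0000 + (1−p*)·0.0000]/1.07 = 0.0000. B = V − Δ·S = 0.0000.
(2,1): S=41.2482. Δ = (V_up−V_dn)/(S_up−S_dn) = (60.6349−0.0000)/(60.6349−25.1614) = 1.7093. V = [p*·60.6349 + (1−p*)·0.0000]/1.07 = 30.3108. B = V − Δ·S = -40.1948.
(2,2): S=99.4014. Δ = (V_up−V_dn)/(S_up−S_dn) = (146.1201−60.6349)/(146.1201−60.6349) = 1.0000. V = [p*·146.1201 + (1−p*)·60.6349]/1.07 = 99.4014. B = V − Δ·S = 0.0000.
(1,0): S=28.0600. Δ = (V_up−V_dn)/(S_up−S_dn) = (30.3108−0.0000)/(41.2482−17.1166) = 1.2561. V = [p*·30.3108 + (1−p*)·0.0000]/1.07 = 15.1521. B = V − Δ·S = -20.0930.
(1,1): S=67.6200. Δ = (V_up−V_dn)/(S_up−S_dn) = (99.4014−30.3108)/(99.4014−41.2482) = 1.1881. V = [p*·99.4014 + (1−p*)·30.3108]/1.07 = 62.8657. B = V − Δ·S = -17.4722.
(0,0): S=46.0000. Δ = (V_up−V_dn)/(S_up−S_dn) = (62.8657−15.1521)/(67.6200−28.0600) = 1.2061. V = [p*·62.8657 + (1−p*)·15.1521]/1.07 = 38.0124. B = V − Δ·S = -17.4684.
Each (Δ,B) replicates both successor values, so the strategy is self-financing and V0 is arbitrage-free.

(0,0): Delta=1.2061 Bond=-17.4684
(1,0): Delta=1.2561 Bond=-20.0930
(1,1): Delta=1.1881 Bond=-17.4722
(2,0): Delta=0.0000 Bond=0.0000
(2,1): Delta=1.7093 Bond=-40.1948
(2,2): Delta=1.0000 Bond=0.0000
V0=38.0124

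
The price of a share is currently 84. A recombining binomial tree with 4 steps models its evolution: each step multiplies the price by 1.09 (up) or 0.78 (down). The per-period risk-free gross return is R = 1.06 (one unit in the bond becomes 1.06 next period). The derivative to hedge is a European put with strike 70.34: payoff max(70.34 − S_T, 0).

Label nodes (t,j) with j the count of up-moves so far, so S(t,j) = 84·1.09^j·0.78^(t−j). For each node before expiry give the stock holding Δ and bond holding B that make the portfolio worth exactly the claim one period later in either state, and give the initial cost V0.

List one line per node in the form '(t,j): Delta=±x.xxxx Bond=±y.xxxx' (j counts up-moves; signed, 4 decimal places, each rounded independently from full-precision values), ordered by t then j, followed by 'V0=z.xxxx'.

(0,0): Delta=-0.0880 Bond=7.8112
(1,0): Delta=-0.4813 Bond=34.0505
(1,1): Delta=-0.0578 Bond=5.5187
(2,0): Delta=-1.0000 Bond=62.6023
(2,1): Delta=-0.4415 Bond=33.2533
(2,2): Delta=-0.0284 Bond=2.9138
(3,0): Delta=-1.0000 Bond=66.3585
(3,1): Delta=-1.0000 Bond=66.3585
(3,2): Delta=-0.3987 Bond=31.9153
(3,3): Delta=0.0000 Bond=0.0000
V0=0.4218

No-arbitrage ⇒ martingale measure with p* = (R−d)/(u−d) = 0.9032.
At expiry t=4: V(4,0)=39.2474, V(4,1)=26.8900, V(4,2)=9.6214, V(4,3)=0.0000, V(4,4)=0.0000
  t=3,j=0: stock 39.8624 → up 43.4500 (V=26.8900), down 31.0926 (V=39.2474). Price 26.4961; hedge Δ=-1.0000, bond B=66.3585.
  t=3,j=1: stock 55.7051 → up 60.7186 (V=9.6214), down 43.4500 (V=26.8900). Price 10.6534; hedge Δ=-1.0000, bond B=66.3585.
  t=3,j=2: stock 77.8443 → up 84.8503 (V=0.0000), down 60.7186 (V=9.6214). Price 0.8784; hedge Δ=-0.3987, bond B=31.9153.
  t=3,j=3: stock 108.7824 → up 118.5729 (V=0.0000), down 84.8503 (V=0.0000). Price 0.0000; hedge Δ=0.0000, bond B=0.0000.
  t=2,j=0: stock 51.1056 → up 55.7051 (V=10.6534), down 39.8624 (V=26.4961). Price 11.4967; hedge Δ=-1.0000, bond B=62.6023.
  t=2,j=1: stock 71.4168 → up 77.8443 (V=0.8784), down 55.7051 (V=10.6534). Price 1.7211; hedge Δ=-0.4415, bond B=33.2533.
  t=2,j=2: stock 99.8004 → up 108.7824 (V=0.0000), down 77.8443 (V=0.8784). Price 0.0802; hedge Δ=-0.0284, bond B=2.9138.
  t=1,j=0: stock 65.5200 → up 71.4168 (V=1.7211), down 51.1056 (V=11.4967). Price 2.5162; hedge Δ=-0.4813, bond B=34.0505.
  t=1,j=1: stock 91.5600 → up 99.8004 (V=0.0802), down 71.4168 (V=1.7211). Price 0.2255; hedge Δ=-0.0578, bond B=5.5187.
  t=0,j=0: stock 84.0000 → up 91.5600 (V=0.2255), down 65.5200 (V=2.5162). Price 0.4218; hedge Δ=-0.0880, bond B=7.8112.
The time-0 hedge costs 0.4218, which is the no-arbitrage price.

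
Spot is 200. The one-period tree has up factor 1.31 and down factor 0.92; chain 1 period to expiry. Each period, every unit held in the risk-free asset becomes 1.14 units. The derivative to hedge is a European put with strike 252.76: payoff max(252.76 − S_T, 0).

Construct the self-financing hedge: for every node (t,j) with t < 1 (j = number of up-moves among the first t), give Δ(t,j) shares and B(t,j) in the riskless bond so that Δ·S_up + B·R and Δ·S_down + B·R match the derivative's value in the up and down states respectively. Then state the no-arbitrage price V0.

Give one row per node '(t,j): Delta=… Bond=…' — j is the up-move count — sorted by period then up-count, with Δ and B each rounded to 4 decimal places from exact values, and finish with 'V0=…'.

(0,0): Delta=-0.8815 Bond=202.5992
V0=26.2915

Since d<R<u, set p* = (R−d)/(u−d) = 0.5641; price each node as the discounted p*-expectation of its children.
At expiry t=1: V(1,0)=68.7600, V(1,1)=0.0000
Node (0,0) S=200.0000: V=(p*·0.0000+(1−p*)·68.7600)/1.14=26.2915; Δ=(0.0000−68.7600)/(262.0000−184.0000)=-0.8815; B=V−Δ·S=202.5992
Each (Δ,B) replicates both successor values, so the strategy is self-financing and V0 is arbitrage-free.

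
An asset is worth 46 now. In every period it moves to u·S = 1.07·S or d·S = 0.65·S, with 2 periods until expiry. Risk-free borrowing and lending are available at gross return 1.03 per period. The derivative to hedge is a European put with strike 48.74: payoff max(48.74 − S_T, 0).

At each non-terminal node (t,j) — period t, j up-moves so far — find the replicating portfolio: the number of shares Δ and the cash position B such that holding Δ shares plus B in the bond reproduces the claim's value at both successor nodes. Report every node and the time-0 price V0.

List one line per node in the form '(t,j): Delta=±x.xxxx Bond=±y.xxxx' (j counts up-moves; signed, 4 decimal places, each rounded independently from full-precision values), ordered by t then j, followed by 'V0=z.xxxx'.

Risk-neutral probability p* = (R−d)/(u−d) = (1.03−0.65)/(1.07−0.65) = 0.9048.
Terminal values V(2,·): V(2,0)=29.3050, V(2,1)=16.7470, V(2,2)=0.0000
  t=1,j=0: stock 29.9000 → up 31.9930 (V=16.7470), down 19.4350 (V=29.3050). Price 17.4204; hedge Δ=-1.0000, bond B=47.3204.
  t=1,j=1: stock 49.2200 → up 52.6654 (V=0.0000), down 31.9930 (V=16.7470). Price 1.5485; hedge Δ=-0.8101, bond B=41.4223.
  t=0,j=0: stock 46.0000 → up 49.2200 (V=1.5485), down 29.9000 (V=17.4204). Price 2.9710; hedge Δ=-0.8215, bond B=40.7612.
Each (Δ,B) replicates both successor values, so the strategy is self-financing and V0 is arbitrage-free.

(0,0): Delta=-0.8215 Bond=40.7612
(1,0): Delta=-1.0000 Bond=47.3204
(1,1): Delta=-0.8101 Bond=41.4223
V0=2.9710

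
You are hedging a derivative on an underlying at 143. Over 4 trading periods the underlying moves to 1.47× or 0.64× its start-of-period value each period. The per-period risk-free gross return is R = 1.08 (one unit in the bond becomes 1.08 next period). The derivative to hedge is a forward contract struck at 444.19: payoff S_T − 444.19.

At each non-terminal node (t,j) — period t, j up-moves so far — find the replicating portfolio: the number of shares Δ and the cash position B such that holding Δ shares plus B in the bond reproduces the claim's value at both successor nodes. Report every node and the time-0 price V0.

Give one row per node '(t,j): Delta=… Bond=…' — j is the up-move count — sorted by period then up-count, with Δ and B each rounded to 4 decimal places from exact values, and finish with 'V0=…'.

(0,0): Delta=1.0000 Bond=-326.4929
(1,0): Delta=1.0000 Bond=-352.6123
(1,1): Delta=1.0000 Bond=-352.6123
(2,0): Delta=1.0000 Bond=-380.8213
(2,1): Delta=1.0000 Bond=-380.8213
(2,2): Delta=1.0000 Bond=-380.8213
(3,0): Delta=1.0000 Bond=-411.2870
(3,1): Delta=1.0000 Bond=-411.2870
(3,2): Delta=1.0000 Bond=-411.2870
(3,3): Delta=1.0000 Bond=-411.2870
V0=-183.4929

No-arbitrage ⇒ martingale measure with p* = (R−d)/(u−d) = 0.5301.
Payoff layer (t=4): V(4,0)=-420.1986, V(4,1)=-389.0847, V(4,2)=-317.6200, V(4,3)=-153.4746, V(4,4)=223.5469
  t=3,j=0: stock 37.4866 → up 55.1053 (V=-389.0847), down 23.9914 (V=-420.1986). Price -373.8004; hedge Δ=1.0000, bond B=-411.2870.
  t=3,j=1: stock 86.1020 → up 126.5700 (V=-317.6200), down 55.1053 (V=-389.0847). Price -325.1850; hedge Δ=1.0000, bond B=-411.2870.
  t=3,j=2: stock 197.7656 → up 290.7154 (V=-153.4746), down 126.5700 (V=-317.6200). Price -213.5215; hedge Δ=1.0000, bond B=-411.2870.
  t=3,j=3: stock 454.2428 → up 667.7369 (V=223.5469), down 290.7154 (V=-153.4746). Price 42.9558; hedge Δ=1.0000, bond B=-411.2870.
  t=2,j=0: stock 58.5728 → up 86.1020 (V=-325.1850), down 37.4866 (V=-373.8004). Price -322.2485; hedge Δ=1.0000, bond B=-380.8213.
  t=2,j=1: stock 134.5344 → up 197.7656 (V=-213.5215), down 86.1020 (V=-325.1850). Price -246.2869; hedge Δ=1.0000, bond B=-380.8213.
  t=2,j=2: stock 309.0087 → up 454.2428 (V=42.9558), down 197.7656 (V=-213.5215). Price -71.8126; hedge Δ=1.0000, bond B=-380.8213.
  t=1,j=0: stock 91.5200 → up 134.5344 (V=-246.2869), down 58.5728 (V=-322.2485). Price -261.0923; hedge Δ=1.0000, bond B=-352.6123.
  t=1,j=1: stock 210.2100 → up 309.0087 (V=-71.8126), down 134.5344 (V=-246.2869). Price -142.4023; hedge Δ=1.0000, bond B=-352.6123.
  t=0,j=0: stock 143.0000 → up 210.2100 (V=-142.4023), down 91.5200 (V=-261.0923). Price -183.4929; hedge Δ=1.0000, bond B=-326.4929.
Self-financing check: at every node Δ·S+B equals the discounted successor values.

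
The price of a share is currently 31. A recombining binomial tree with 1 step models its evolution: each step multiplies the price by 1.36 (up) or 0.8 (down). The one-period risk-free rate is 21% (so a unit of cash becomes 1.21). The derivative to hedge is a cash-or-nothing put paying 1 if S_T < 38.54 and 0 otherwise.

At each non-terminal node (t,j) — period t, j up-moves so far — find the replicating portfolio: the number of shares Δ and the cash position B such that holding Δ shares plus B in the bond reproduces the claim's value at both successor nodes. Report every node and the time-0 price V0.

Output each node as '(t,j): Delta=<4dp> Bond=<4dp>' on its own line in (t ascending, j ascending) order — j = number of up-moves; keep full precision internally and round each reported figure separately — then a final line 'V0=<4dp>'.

(0,0): Delta=-0.0576 Bond=2.0071
V0=0.2214

Since d<R<u, set p* = (R−d)/(u−d) = 0.7321; price each node as the discounted p*-expectation of its children.
Payoff layer (t=1): V(1,0)=1.0000, V(1,1)=0.0000
  t=0,j=0: stock 31.0000 → up 42.1600 (V=0.0000), down 24.8000 (V=1.0000). Price 0.2214; hedge Δ=-0.0576, bond B=2.0071.
Check: Δ(0,0)·S0 + B(0,0) = 0.2214 = V0.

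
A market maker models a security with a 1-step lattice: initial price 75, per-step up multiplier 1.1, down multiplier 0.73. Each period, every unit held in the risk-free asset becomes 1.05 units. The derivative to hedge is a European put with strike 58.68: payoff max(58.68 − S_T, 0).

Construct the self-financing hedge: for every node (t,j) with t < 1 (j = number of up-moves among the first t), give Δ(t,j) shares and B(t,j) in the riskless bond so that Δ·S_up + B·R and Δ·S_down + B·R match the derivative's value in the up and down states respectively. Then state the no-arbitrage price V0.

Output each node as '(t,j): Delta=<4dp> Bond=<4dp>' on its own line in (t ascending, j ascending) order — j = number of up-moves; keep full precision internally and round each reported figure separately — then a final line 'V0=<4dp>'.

(0,0): Delta=-0.1416 Bond=11.1274
V0=0.5058

Risk-neutral probability p* = (R−d)/(u−d) = (1.05−0.73)/(1.1−0.73) = 0.8649.
Payoff layer (t=1): V(1,0)=3.9300, V(1,1)=0.0000
Node (0,0) S=75.0000: V=(p*·0.0000+(1−p*)·3.9300)/1.05=0.5058; Δ=(0.0000−3.9300)/(82.5000−54.7500)=-0.1416; B=V−Δ·S=11.1274
Each (Δ,B) replicates both successor values, so the strategy is self-financing and V0 is arbitrage-free.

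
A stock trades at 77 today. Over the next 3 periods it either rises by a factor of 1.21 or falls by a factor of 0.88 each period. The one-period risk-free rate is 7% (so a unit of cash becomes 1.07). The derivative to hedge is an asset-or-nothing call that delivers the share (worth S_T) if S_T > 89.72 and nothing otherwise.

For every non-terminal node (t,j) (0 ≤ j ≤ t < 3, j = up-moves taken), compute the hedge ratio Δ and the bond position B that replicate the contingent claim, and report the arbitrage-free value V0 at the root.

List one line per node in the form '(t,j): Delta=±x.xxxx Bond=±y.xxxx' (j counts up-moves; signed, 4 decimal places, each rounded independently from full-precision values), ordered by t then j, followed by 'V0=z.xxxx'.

Risk-neutral probability p* = (R−d)/(u−d) = (1.07−0.88)/(1.21−0.88) = 0.5758.
At expiry t=3: V(3,0)=0.0000, V(3,1)=0.0000, V(3,2)=99.2074, V(3,3)=136.4102
(2,0): S=59.6288. Δ = (V_up−V_dn)/(S_up−S_dn) = (0.0000−0.0000)/(72.1508−52.4733) = 0.0000. V = [p*·0.0000 + (1−p*)·0.0000]/1.07 = 0.0000. B = V − Δ·S = 0.0000.
(2,1): S=81.9896. Δ = (V_up−V_dn)/(S_up−S_dn) = (99.2074−0.0000)/(99.2074−72.1508) = 3.6667. V = [p*·99.2074 + (1−p*)·0.0000]/1.07 = 53.3826. B = V − Δ·S = -247.2459.
(2,2): S=112.7357. Δ = (V_up−V_dn)/(S_up−S_dn) = (136.4102−99.2074)/(136.4102−99.2074) = 1.0000. V = [p*·136.4102 + (1−p*)·99.2074]/1.07 = 112.7357. B = V − Δ·S = 0.0000.
(1,0): S=67.7600. Δ = (V_up−V_dn)/(S_up−S_dn) = (53.3826−0.0000)/(81.9896−59.6288) = 2.3873. V = [p*·53.3826 + (1−p*)·0.0000]/1.07 = 28.7247. B = V − Δ·S = -133.0408.
(1,1): S=93.1700. Δ = (V_up−V_dn)/(S_up−S_dn) = (112.7357−53.3826)/(112.7357−81.9896) = 1.9304. V = [p*·112.7357 + (1−p*)·53.3826]/1.07 = 81.8277. B = V − Δ·S = -98.0301.
(0,0): S=77.0000. Δ = (V_up−V_dn)/(S_up−S_dn) = (81.8277−28.7247)/(93.1700−67.7600) = 2.0898. V = [p*·81.8277 + (1−p*)·28.7247]/1.07 = 55.4198. B = V − Δ·S = -105.4983.
Root portfolio cost Δ·77+B reproduces V0=55.4198.

(0,0): Delta=2.0898 Bond=-105.4983
(1,0): Delta=2.3873 Bond=-133.0408
(1,1): Delta=1.9304 Bond=-98.0301
(2,0): Delta=0.0000 Bond=0.0000
(2,1): Delta=3.6667 Bond=-247.2459
(2,2): Delta=1.0000 Bond=0.0000
V0=55.4198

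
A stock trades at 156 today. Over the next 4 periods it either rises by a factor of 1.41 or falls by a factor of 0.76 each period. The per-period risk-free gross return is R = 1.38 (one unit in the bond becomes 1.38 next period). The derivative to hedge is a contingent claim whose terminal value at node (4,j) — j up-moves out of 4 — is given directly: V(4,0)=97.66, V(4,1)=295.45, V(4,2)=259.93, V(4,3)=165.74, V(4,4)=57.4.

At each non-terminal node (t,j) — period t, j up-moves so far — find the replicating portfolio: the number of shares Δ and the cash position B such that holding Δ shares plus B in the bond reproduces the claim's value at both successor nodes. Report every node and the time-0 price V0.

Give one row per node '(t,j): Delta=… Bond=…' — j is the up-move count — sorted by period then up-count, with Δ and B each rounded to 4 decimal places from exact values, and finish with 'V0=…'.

Since d<R<u, set p* = (R−d)/(u−d) = 0.9538; price each node as the discounted p*-expectation of its children.
Payoff layer (t=4): V(4,0)=97.6600, V(4,1)=295.4500, V(4,2)=259.9300, V(4,3)=165.7400, V(4,4)=57.4000
(3,0): S=68.4803. Δ = (V_up−V_dn)/(S_up−S_dn) = (295.4500−97.6600)/(96.5572−52.0450) = 4.4435. V = [p*·295.4500 + (1−p*)·97.6600]/1.38 = 207.4792. B = V − Δ·S = -96.8132.
(3,1): S=127.0489. Δ = (V_up−V_dn)/(S_up−S_dn) = (259.9300−295.4500)/(179.1389−96.5572) = -0.4301. V = [p*·259.9300 + (1−p*)·295.4500]/1.38 = 189.5430. B = V − Δ·S = 244.1892.
(3,2): S=235.7091. Δ = (V_up−V_dn)/(S_up−S_dn) = (165.7400−259.9300)/(332.3499−179.1389) = -0.6148. V = [p*·165.7400 + (1−p*)·259.9300]/1.38 = 123.2516. B = V − Δ·S = 268.1593.
(3,3): S=437.3025. Δ = (V_up−V_dn)/(S_up−S_dn) = (57.4000−165.7400)/(616.5965−332.3499) = -0.3811. V = [p*·57.4000 + (1−p*)·165.7400]/1.38 = 45.2176. B = V − Δ·S = 211.8945.
(2,0): S=90.1056. Δ = (V_up−V_dn)/(S_up−S_dn) = (189.5430−207.4792)/(127.0489−68.4803) = -0.3062. V = [p*·189.5430 + (1−p*)·207.4792]/1.38 = 137.9499. B = V − Δ·S = 165.5439.
(2,1): S=167.1696. Δ = (V_up−V_dn)/(S_up−S_dn) = (123.2516−189.5430)/(235.7091−127.0489) = -0.6101. V = [p*·123.2516 + (1−p*)·189.5430]/1.38 = 91.5299. B = V − Δ·S = 193.5167.
(2,2): S=310.1436. Δ = (V_up−V_dn)/(S_up−S_dn) = (45.2176−123.2516)/(437.3025−235.7091) = -0.3871. V = [p*·45.2176 + (1−p*)·123.2516]/1.38 = 35.3762. B = V − Δ·S = 155.4285.
(1,0): S=118.5600. Δ = (V_up−V_dn)/(S_up−S_dn) = (91.5299−137.9499)/(167.1696−90.1056) = -0.6024. V = [p*·91.5299 + (1−p*)·137.9499]/1.38 = 67.8785. B = V − Δ·S = 139.2939.
(1,1): S=219.9600. Δ = (V_up−V_dn)/(S_up−S_dn) = (35.3762−91.5299)/(310.1436−167.1696) = -0.3928. V = [p*·35.3762 + (1−p*)·91.5299]/1.38 = 27.5130. B = V − Δ·S = 113.9032.
(0,0): S=156.0000. Δ = (V_up−V_dn)/(S_up−S_dn) = (27.5130−67.8785)/(219.9600−118.5600) = -0.3981. V = [p*·27.5130 + (1−p*)·67.8785]/1.38 = 21.2870. B = V − Δ·S = 83.3878.
The time-0 hedge costs 21.2870, which is the no-arbitrage price.

(0,0): Delta=-0.3981 Bond=83.3878
(1,0): Delta=-0.6024 Bond=139.2939
(1,1): Delta=-0.3928 Bond=113.9032
(2,0): Delta=-0.3062 Bond=165.5439
(2,1): Delta=-0.6101 Bond=193.5167
(2,2): Delta=-0.3871 Bond=155.4285
(3,0): Delta=4.4435 Bond=-96.8132
(3,1): Delta=-0.4301 Bond=244.1892
(3,2): Delta=-0.6148 Bond=268.1593
(3,3): Delta=-0.3811 Bond=211.8945
V0=21.2870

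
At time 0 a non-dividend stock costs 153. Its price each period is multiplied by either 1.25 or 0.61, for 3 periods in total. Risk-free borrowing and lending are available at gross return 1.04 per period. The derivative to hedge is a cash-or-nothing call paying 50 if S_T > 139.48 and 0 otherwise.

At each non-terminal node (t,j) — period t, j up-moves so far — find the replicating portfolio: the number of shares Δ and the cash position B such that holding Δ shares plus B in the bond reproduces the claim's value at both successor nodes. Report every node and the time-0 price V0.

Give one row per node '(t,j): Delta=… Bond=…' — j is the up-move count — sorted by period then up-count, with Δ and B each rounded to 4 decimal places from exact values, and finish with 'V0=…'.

No-arbitrage ⇒ martingale measure with p* = (R−d)/(u−d) = 0.6719.
Terminal values V(3,·): V(3,0)=0.0000, V(3,1)=0.0000, V(3,2)=50.0000, V(3,3)=50.0000
Node (2,0) S=56.9313: V=(p*·0.0000+(1−p*)·0.0000)/1.04=0.0000; Δ=(0.0000−0.0000)/(71.1641−34.7281)=0.0000; B=V−Δ·S=0.0000
Node (2,1) S=116.6625: V=(p*·50.0000+(1−p*)·0.0000)/1.04=32.3017; Δ=(50.0000−0.0000)/(145.8281−71.1641)=0.6697; B=V−Δ·S=-45.8233
Node (2,2) S=239.0625: V=(p*·50.0000+(1−p*)·50.0000)/1.04=48.0769; Δ=(50.0000−50.0000)/(298.8281−145.8281)=0.0000; B=V−Δ·S=48.0769
Node (1,0) S=93.3300: V=(p*·32.3017+(1−p*)·0.0000)/1.04=20.8680; Δ=(32.3017−0.0000)/(116.6625−56.9313)=0.5408; B=V−Δ·S=-29.6034
Node (1,1) S=191.2500: V=(p*·48.0769+(1−p*)·32.3017)/1.04=41.2506; Δ=(48.0769−32.3017)/(239.0625−116.6625)=0.1289; B=V−Δ·S=16.6018
Node (0,0) S=153.0000: V=(p*·41.2506+(1−p*)·20.8680)/1.04=33.2333; Δ=(41.2506−20.8680)/(191.2500−93.3300)=0.2082; B=V−Δ·S=1.3853
The time-0 hedge costs 33.2333, which is the no-arbitrage price.

(0,0): Delta=0.2082 Bond=1.3853
(1,0): Delta=0.5408 Bond=-29.6034
(1,1): Delta=0.1289 Bond=16.6018
(2,0): Delta=0.0000 Bond=0.0000
(2,1): Delta=0.6697 Bond=-45.8233
(2,2): Delta=0.0000 Bond=48.0769
V0=33.2333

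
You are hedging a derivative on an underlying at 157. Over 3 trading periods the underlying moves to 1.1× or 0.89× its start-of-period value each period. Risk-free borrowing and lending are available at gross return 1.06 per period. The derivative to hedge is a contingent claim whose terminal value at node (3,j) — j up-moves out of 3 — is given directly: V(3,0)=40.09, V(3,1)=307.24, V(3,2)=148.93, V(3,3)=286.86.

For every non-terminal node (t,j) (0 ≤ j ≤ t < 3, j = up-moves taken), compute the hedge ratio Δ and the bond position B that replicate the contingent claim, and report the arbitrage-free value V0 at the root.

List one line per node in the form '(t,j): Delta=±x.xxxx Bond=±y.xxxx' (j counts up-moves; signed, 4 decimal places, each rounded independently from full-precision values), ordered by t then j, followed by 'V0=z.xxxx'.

Risk-neutral probability p* = (R−d)/(u−d) = (1.06−0.89)/(1.1−0.89) = 0.8095.
Payoff layer (t=3): V(3,0)=40.0900, V(3,1)=307.2400, V(3,2)=148.9300, V(3,3)=286.8600
  t=2,j=0: stock 124.3597 → up 136.7957 (V=307.2400), down 110.6801 (V=40.0900). Price 241.8437; hedge Δ=10.2295, bond B=-1030.2992.
  t=2,j=1: stock 153.7030 → up 169.0733 (V=148.9300), down 136.7957 (V=307.2400). Price 168.9474; hedge Δ=-4.9046, bond B=922.8046.
  t=2,j=2: stock 189.9700 → up 208.9670 (V=286.8600), down 169.0733 (V=148.9300). Price 245.8374; hedge Δ=3.4574, bond B=-410.9721.
  t=1,j=0: stock 139.7300 → up 153.7030 (V=168.9474), down 124.3597 (V=241.8437). Price 172.4834; hedge Δ=-2.4843, bond B=519.6083.
  t=1,j=1: stock 172.7000 → up 189.9700 (V=245.8374), down 153.7030 (V=168.9474). Price 218.1054; hedge Δ=2.1201, bond B=-148.0372.
  t=0,j=0: stock 157.0000 → up 172.7000 (V=218.1054), down 139.7300 (V=172.4834). Price 197.5618; hedge Δ=1.3837, bond B=-19.6855.
Root portfolio cost Δ·157+B reproduces V0=197.5618.

(0,0): Delta=1.3837 Bond=-19.6855
(1,0): Delta=-2.4843 Bond=519.6083
(1,1): Delta=2.1201 Bond=-148.0372
(2,0): Delta=10.2295 Bond=-1030.2992
(2,1): Delta=-4.9046 Bond=922.8046
(2,2): Delta=3.4574 Bond=-410.9721
V0=197.5618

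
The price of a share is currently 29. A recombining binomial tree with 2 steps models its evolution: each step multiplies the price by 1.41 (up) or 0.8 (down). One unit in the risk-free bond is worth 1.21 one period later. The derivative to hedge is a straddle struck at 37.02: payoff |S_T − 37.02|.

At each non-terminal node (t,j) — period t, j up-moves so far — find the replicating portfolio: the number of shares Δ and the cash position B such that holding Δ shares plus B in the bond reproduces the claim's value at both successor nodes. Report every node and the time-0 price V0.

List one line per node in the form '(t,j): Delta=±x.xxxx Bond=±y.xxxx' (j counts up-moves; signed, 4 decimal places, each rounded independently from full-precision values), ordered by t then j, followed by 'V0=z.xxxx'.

The replicating-portfolio and risk-neutral prices coincide; use p* = (1.21−0.8)/(1.41−0.8) = 0.6721 for the latter.
Payoff layer (t=2): V(2,0)=18.4600, V(2,1)=4.3080, V(2,2)=20.6349
  t=1,j=0: stock 23.2000 → up 32.7120 (V=4.3080), down 18.5600 (V=18.4600). Price 7.3950; hedge Δ=-1.0000, bond B=30.5950.
  t=1,j=1: stock 40.8900 → up 57.6549 (V=20.6349), down 32.7120 (V=4.3080). Price 12.6296; hedge Δ=0.6546, bond B=-14.1358.
  t=0,j=0: stock 29.0000 → up 40.8900 (V=12.6296), down 23.2000 (V=7.3950). Price 9.0193; hedge Δ=0.2959, bond B=0.4381.
Self-financing check: at every node Δ·S+B equals the discounted successor values.

(0,0): Delta=0.2959 Bond=0.4381
(1,0): Delta=-1.0000 Bond=30.5950
(1,1): Delta=0.6546 Bond=-14.1358
V0=9.0193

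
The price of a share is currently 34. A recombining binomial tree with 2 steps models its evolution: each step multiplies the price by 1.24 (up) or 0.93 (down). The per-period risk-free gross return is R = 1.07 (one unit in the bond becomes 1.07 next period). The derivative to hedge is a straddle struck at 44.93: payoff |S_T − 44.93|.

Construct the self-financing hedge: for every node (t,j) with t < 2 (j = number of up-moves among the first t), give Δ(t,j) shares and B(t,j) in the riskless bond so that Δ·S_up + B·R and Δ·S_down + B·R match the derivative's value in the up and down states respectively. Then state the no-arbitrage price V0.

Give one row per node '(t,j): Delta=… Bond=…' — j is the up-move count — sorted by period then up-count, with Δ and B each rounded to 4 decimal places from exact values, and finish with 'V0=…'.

(0,0): Delta=-0.4115 Bond=21.8519
(1,0): Delta=-1.0000 Bond=41.9907
(1,1): Delta=0.1245 Bond=0.7847
V0=7.8617

No-arbitrage ⇒ martingale measure with p* = (R−d)/(u−d) = 0.4516.
Payoff layer (t=2): V(2,0)=15.5234, V(2,1)=5.7212, V(2,2)=7.3484
  t=1,j=0: stock 31.6200 → up 39.2088 (V=5.7212), down 29.4066 (V=15.5234). Price 10.3707; hedge Δ=-1.0000, bond B=41.9907.
  t=1,j=1: stock 42.1600 → up 52.2784 (V=7.3484), down 39.2088 (V=5.7212). Price 6.0337; hedge Δ=0.1245, bond B=0.7847.
  t=0,j=0: stock 34.0000 → up 42.1600 (V=6.0337), down 31.6200 (V=10.3707). Price 7.8617; hedge Δ=-0.4115, bond B=21.8519.
Check: Δ(0,0)·S0 + B(0,0) = 7.8617 = V0.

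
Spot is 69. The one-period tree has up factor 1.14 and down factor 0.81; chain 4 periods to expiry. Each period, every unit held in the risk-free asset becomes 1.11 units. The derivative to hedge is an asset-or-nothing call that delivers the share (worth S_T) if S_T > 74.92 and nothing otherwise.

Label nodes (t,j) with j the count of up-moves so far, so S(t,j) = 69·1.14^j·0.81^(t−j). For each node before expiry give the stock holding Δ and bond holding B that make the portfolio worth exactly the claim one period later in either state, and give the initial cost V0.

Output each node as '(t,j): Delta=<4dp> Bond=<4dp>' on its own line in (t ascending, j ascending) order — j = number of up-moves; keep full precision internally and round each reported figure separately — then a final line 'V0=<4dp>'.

(0,0): Delta=1.4132 Bond=-30.1767
(1,0): Delta=3.0114 Bond=-122.8190
(1,1): Delta=1.2997 Bond=-24.5638
(2,0): Delta=0.0000 Bond=0.0000
(2,1): Delta=3.2254 Bond=-149.9620
(2,2): Delta=1.1628 Bond=-14.9962
(3,0): Delta=0.0000 Bond=0.0000
(3,1): Delta=0.0000 Bond=0.0000
(3,2): Delta=3.4545 Bond=-183.1035
(3,3): Delta=1.0000 Bond=0.0000
V0=67.3352

The replicating-portfolio and risk-neutral prices coincide; use p* = (1.11−0.81)/(1.14−0.81) = 0.9091 for the latter.
Terminal values V(4,·): V(4,0)=0.0000, V(4,1)=0.0000, V(4,2)=0.0000, V(4,3)=82.8035, V(4,4)=116.5383
  t=3,j=0: stock 36.6694 → up 41.8031 (V=0.0000), down 29.7022 (V=0.0000). Price 0.0000; hedge Δ=0.0000, bond B=0.0000.
  t=3,j=1: stock 51.6088 → up 58.8341 (V=0.0000), down 41.8031 (V=0.0000). Price 0.0000; hedge Δ=0.0000, bond B=0.0000.
  t=3,j=2: stock 72.6346 → up 82.8035 (V=82.8035), down 58.8341 (V=0.0000). Price 67.8161; hedge Δ=3.4545, bond B=-183.1035.
  t=3,j=3: stock 102.2265 → up 116.5383 (V=116.5383), down 82.8035 (V=82.8035). Price 102.2265; hedge Δ=1.0000, bond B=0.0000.
  t=2,j=0: stock 45.2709 → up 51.6088 (V=0.0000), down 36.6694 (V=0.0000). Price 0.0000; hedge Δ=0.0000, bond B=0.0000.
  t=2,j=1: stock 63.7146 → up 72.6346 (V=67.8161), down 51.6088 (V=0.0000). Price 55.5415; hedge Δ=3.2254, bond B=-149.9620.
  t=2,j=2: stock 89.6724 → up 102.2265 (V=102.2265), down 72.6346 (V=67.8161). Price 89.2778; hedge Δ=1.1628, bond B=-14.9962.
  t=1,j=0: stock 55.8900 → up 63.7146 (V=55.5415), down 45.2709 (V=0.0000). Price 45.4885; hedge Δ=3.0114, bond B=-122.8190.
  t=1,j=1: stock 78.6600 → up 89.6724 (V=89.2778), down 63.7146 (V=55.5415). Price 77.6674; hedge Δ=1.2997, bond B=-24.5638.
  t=0,j=0: stock 69.0000 → up 78.6600 (V=77.6674), down 55.8900 (V=45.4885). Price 67.3352; hedge Δ=1.4132, bond B=-30.1767.
The time-0 hedge costs 67.3352, which is the no-arbitrage price.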